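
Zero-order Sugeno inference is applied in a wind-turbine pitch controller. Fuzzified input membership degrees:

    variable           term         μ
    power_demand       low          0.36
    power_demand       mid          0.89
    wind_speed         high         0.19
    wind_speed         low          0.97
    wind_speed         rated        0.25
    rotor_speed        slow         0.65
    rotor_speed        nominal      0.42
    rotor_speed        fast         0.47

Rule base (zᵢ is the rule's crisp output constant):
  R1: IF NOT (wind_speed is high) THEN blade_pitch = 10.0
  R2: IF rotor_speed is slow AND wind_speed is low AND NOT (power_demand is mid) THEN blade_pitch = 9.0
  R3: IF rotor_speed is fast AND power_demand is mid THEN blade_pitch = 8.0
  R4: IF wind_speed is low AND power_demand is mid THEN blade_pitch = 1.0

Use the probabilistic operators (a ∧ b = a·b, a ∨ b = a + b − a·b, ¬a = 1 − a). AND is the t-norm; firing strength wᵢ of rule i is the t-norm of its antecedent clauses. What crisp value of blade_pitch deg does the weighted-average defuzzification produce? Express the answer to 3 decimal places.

5.985

R1 (z=10.0): ¬high=1−0.19=0.81 → w = 0.8100
R2 (z=9.0): slow=0.65, low=0.97, ¬mid=1−0.89=0.11; AND[a·b] → w = 0.0694
R3 (z=8.0): fast=0.47, mid=0.89; AND[a·b] → w = 0.4183
R4 (z=1.0): low=0.97, mid=0.89; AND[a·b] → w = 0.8633
Weighted average = (0.8100·10.0 + 0.0694·9.0 + 0.4183·8.0 + 0.8633·1.0) / (0.8100 + 0.0694 + 0.4183 + 0.8633)
  = 12.9339 / 2.1610 = 5.985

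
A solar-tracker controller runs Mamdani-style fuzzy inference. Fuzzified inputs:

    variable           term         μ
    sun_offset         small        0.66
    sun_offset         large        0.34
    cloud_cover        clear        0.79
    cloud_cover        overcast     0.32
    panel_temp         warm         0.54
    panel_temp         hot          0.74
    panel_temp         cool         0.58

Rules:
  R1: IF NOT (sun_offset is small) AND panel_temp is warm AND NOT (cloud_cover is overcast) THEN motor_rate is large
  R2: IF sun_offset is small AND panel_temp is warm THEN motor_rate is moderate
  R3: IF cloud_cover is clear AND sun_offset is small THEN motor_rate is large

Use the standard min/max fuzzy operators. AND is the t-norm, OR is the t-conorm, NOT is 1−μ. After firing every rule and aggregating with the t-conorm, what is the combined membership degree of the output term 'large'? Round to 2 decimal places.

R1: ¬small=1−0.66=0.34, warm=0.54, ¬overcast=1−0.32=0.68; AND[min(a, b)] → w = 0.34
R2: small=0.66, warm=0.54; AND[min(a, b)] → w = 0.54
R3: clear=0.79, small=0.66; AND[min(a, b)] → w = 0.66
Rules with consequent 'large': {R1, R3} → strengths 0.34, 0.66
Aggregate via t-conorm [max(a, b)]: 0.66

0.66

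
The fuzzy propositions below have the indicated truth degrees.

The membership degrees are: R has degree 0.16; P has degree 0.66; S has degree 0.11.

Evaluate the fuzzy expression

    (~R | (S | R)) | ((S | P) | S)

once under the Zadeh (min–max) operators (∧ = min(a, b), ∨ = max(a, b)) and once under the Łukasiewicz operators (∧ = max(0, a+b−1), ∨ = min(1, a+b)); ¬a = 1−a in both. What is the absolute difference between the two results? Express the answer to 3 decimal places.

0.160

Under Zadeh (min–max):
  ~R = 1 − 0.16 = 0.84
  S | R = max(a, b) on (0.11, 0.16) = 0.16
  ~R | (S | R) = max(a, b) on (0.84, 0.16) = 0.84
  S | P = max(a, b) on (0.11, 0.66) = 0.66
  (S | P) | S = max(a, b) on (0.66, 0.11) = 0.66
  (~R | (S | R)) | ((S | P) | S) = max(a, b) on (0.84, 0.66) = 0.84
  → value = 0.8400
Under Łukasiewicz:
  ~R = 1 − 0.16 = 0.84
  S | R = min(1, a+b) on (0.11, 0.16) = 0.27
  ~R | (S | R) = min(1, a+b) on (0.84, 0.27) = 1.00
  S | P = min(1, a+b) on (0.11, 0.66) = 0.77
  (S | P) | S = min(1, a+b) on (0.77, 0.11) = 0.88
  (~R | (S | R)) | ((S | P) | S) = min(1, a+b) on (1.00, 0.88) = 1.00
  → value = 1.0000
|0.8400 − 1.0000| = 0.160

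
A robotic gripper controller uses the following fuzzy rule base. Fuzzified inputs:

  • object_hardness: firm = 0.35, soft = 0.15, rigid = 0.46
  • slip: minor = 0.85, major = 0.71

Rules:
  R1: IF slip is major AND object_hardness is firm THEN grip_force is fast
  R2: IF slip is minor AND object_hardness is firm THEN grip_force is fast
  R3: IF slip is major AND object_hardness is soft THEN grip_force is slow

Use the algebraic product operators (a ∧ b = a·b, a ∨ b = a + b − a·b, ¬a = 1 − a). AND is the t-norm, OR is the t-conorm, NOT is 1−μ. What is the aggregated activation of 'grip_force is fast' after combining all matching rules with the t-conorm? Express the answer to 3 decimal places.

0.472

R1: major=0.71, firm=0.35; AND[a·b] → w = 0.2485
R2: minor=0.85, firm=0.35; AND[a·b] → w = 0.2975
R3: major=0.71, soft=0.15; AND[a·b] → w = 0.1065
Rules with consequent 'fast': {R1, R2} → strengths 0.2485, 0.2975
Aggregate via t-conorm [a + b − a·b]: 0.4721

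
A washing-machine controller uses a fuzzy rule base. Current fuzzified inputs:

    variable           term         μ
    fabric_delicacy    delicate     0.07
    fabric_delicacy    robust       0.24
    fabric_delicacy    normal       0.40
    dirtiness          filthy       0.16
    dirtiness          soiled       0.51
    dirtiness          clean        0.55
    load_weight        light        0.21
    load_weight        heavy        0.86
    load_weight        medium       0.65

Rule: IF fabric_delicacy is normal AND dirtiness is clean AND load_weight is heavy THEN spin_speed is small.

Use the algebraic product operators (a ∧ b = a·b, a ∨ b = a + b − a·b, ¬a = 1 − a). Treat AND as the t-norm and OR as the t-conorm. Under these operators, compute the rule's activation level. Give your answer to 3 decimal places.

0.189

firing strength: normal=0.40, clean=0.55, heavy=0.86; AND[a·b] → w = 0.1892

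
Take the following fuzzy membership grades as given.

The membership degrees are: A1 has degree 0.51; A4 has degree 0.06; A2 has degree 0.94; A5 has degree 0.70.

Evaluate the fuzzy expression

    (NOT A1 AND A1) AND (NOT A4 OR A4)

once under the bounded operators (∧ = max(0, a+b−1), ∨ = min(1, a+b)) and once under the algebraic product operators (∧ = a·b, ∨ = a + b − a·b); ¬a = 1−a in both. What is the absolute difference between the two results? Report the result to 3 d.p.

Under bounded:
  NOT A1 = 1 − 0.51 = 0.49
  NOT A1 AND A1 = max(0, a+b−1) on (0.49, 0.51) = 0.00
  NOT A4 = 1 − 0.06 = 0.94
  NOT A4 OR A4 = min(1, a+b) on (0.94, 0.06) = 1.00
  (NOT A1 AND A1) AND (NOT A4 OR A4) = max(0, a+b−1) on (0.00, 1.00) = 0.00
  → value = 0.0000
Under algebraic product:
  NOT A1 = 1 − 0.5100 = 0.4900
  NOT A1 AND A1 = a·b on (0.4900, 0.5100) = 0.2499
  NOT A4 = 1 − 0.0600 = 0.9400
  NOT A4 OR A4 = a + b − a·b on (0.9400, 0.0600) = 0.9436
  (NOT A1 AND A1) AND (NOT A4 OR A4) = a·b on (0.2499, 0.9436) = 0.2358
  → value = 0.2358
|0.0000 − 0.2358| = 0.236

0.236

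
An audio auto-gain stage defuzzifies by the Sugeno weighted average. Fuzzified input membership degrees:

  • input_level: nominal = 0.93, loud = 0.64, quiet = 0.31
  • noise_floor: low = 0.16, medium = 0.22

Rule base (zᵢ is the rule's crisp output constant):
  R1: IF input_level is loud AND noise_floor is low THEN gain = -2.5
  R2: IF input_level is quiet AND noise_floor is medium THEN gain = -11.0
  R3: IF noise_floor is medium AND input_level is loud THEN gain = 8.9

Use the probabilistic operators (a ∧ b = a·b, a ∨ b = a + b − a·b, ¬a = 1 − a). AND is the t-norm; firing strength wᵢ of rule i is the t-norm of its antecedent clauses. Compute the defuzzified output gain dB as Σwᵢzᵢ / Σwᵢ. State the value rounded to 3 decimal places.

R1 (z=-2.5): loud=0.64, low=0.16; AND[a·b] → w = 0.1024
R2 (z=-11.0): quiet=0.31, medium=0.22; AND[a·b] → w = 0.0682
R3 (z=8.9): medium=0.22, loud=0.64; AND[a·b] → w = 0.1408
Weighted average = (0.1024·-2.5 + 0.0682·-11.0 + 0.1408·8.9) / (0.1024 + 0.0682 + 0.1408)
  = 0.2469 / 0.3114 = 0.793

0.793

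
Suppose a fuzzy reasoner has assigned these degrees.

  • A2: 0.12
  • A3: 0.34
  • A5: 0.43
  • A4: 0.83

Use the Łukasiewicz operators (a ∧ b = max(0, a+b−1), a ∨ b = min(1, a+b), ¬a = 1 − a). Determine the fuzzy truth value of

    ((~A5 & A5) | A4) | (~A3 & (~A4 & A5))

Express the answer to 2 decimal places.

~A5 = 1 − 0.43 = 0.57
~A5 & A5 = max(0, a+b−1) on (0.57, 0.43) = 0.00
(~A5 & A5) | A4 = min(1, a+b) on (0.00, 0.83) = 0.83
~A3 = 1 − 0.34 = 0.66
~A4 = 1 − 0.83 = 0.17
~A4 & A5 = max(0, a+b−1) on (0.17, 0.43) = 0.00
~A3 & (~A4 & A5) = max(0, a+b−1) on (0.66, 0.00) = 0.00
((~A5 & A5) | A4) | (~A3 & (~A4 & A5)) = min(1, a+b) on (0.83, 0.00) = 0.83

0.83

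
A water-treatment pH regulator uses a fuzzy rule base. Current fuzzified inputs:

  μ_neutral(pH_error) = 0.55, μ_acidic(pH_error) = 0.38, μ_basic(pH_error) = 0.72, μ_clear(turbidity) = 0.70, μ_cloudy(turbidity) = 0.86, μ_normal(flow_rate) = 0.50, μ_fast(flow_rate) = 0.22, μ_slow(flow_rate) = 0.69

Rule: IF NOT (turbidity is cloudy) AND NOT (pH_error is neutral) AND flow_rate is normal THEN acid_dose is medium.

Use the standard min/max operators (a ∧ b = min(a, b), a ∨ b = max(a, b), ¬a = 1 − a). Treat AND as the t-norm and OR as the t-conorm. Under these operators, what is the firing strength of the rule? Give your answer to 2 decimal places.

0.14

firing strength: ¬cloudy=1−0.86=0.14, ¬neutral=1−0.55=0.45, normal=0.50; AND[min(a, b)] → w = 0.14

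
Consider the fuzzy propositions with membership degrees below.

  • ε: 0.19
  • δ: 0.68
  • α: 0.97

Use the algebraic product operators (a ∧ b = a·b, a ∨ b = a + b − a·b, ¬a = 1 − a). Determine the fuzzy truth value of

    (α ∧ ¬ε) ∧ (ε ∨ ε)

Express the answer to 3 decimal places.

0.270

¬ε = 1 − 0.1900 = 0.8100
α ∧ ¬ε = a·b on (0.9700, 0.8100) = 0.7857
ε ∨ ε = a + b − a·b on (0.1900, 0.1900) = 0.3439
(α ∧ ¬ε) ∧ (ε ∨ ε) = a·b on (0.7857, 0.3439) = 0.2702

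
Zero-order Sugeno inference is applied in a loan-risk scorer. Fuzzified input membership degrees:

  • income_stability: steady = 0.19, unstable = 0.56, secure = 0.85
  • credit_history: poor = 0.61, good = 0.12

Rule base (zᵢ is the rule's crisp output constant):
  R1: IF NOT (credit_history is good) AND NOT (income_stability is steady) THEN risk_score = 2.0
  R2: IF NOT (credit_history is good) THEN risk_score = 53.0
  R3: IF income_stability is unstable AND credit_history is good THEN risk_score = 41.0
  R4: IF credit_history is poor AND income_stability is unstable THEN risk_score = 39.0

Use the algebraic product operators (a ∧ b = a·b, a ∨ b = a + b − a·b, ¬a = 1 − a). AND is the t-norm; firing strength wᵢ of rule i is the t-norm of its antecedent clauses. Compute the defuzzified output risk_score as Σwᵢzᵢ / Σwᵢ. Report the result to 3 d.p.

R1 (z=2.0): ¬good=1−0.12=0.88, ¬steady=1−0.19=0.81; AND[a·b] → w = 0.7128
R2 (z=53.0): ¬good=1−0.12=0.88 → w = 0.8800
R3 (z=41.0): unstable=0.56, good=0.12; AND[a·b] → w = 0.0672
R4 (z=39.0): poor=0.61, unstable=0.56; AND[a·b] → w = 0.3416
Weighted average = (0.7128·2.0 + 0.8800·53.0 + 0.0672·41.0 + 0.3416·39.0) / (0.7128 + 0.8800 + 0.0672 + 0.3416)
  = 64.1432 / 2.0016 = 32.046

32.046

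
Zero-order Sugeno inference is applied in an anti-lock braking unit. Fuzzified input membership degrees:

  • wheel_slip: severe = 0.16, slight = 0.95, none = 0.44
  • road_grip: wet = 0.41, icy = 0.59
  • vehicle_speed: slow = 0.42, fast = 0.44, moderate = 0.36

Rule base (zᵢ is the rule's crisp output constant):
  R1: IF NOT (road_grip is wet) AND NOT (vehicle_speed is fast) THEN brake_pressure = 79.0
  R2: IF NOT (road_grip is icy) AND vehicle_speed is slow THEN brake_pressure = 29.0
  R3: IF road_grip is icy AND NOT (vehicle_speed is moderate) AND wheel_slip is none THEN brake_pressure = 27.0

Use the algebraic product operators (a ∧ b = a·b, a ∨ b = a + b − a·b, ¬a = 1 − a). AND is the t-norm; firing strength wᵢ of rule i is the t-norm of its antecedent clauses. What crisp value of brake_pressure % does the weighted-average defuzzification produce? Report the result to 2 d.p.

R1 (z=79.0): ¬wet=1−0.41=0.59, ¬fast=1−0.44=0.56; AND[a·b] → w = 0.3304
R2 (z=29.0): ¬icy=1−0.59=0.41, slow=0.42; AND[a·b] → w = 0.1722
R3 (z=27.0): icy=0.59, ¬moderate=1−0.36=0.64, none=0.44; AND[a·b] → w = 0.1661
Weighted average = (0.3304·79.0 + 0.1722·29.0 + 0.1661·27.0) / (0.3304 + 0.1722 + 0.1661)
  = 35.5813 / 0.6687 = 53.21

53.21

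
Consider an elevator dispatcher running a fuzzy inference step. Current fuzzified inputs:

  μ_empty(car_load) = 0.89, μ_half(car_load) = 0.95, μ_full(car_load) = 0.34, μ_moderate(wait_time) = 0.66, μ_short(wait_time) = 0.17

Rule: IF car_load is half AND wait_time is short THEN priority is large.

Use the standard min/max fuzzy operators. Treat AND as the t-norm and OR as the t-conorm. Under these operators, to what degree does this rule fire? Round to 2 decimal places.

firing strength: half=0.95, short=0.17; AND[min(a, b)] → w = 0.17

0.17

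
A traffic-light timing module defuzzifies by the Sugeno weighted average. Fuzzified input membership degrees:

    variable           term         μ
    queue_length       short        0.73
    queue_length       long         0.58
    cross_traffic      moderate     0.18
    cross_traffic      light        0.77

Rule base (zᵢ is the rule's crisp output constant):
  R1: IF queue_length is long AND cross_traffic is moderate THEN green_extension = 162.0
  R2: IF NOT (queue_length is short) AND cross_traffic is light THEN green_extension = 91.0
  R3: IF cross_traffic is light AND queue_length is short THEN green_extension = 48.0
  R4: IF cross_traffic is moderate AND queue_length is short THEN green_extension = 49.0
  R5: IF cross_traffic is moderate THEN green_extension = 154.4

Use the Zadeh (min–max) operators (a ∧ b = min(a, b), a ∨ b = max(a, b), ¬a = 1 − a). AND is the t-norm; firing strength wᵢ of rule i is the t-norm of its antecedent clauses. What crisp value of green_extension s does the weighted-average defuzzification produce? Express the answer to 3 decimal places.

81.417

R1 (z=162.0): long=0.58, moderate=0.18; AND[min(a, b)] → w = 0.18
R2 (z=91.0): ¬short=1−0.73=0.27, light=0.77; AND[min(a, b)] → w = 0.27
R3 (z=48.0): light=0.77, short=0.73; AND[min(a, b)] → w = 0.73
R4 (z=49.0): moderate=0.18, short=0.73; AND[min(a, b)] → w = 0.18
R5 (z=154.4): moderate=0.18 → w = 0.18
Weighted average = (0.18·162.0 + 0.27·91.0 + 0.73·48.0 + 0.18·49.0 + 0.18·154.4) / (0.18 + 0.27 + 0.73 + 0.18 + 0.18)
  = 125.3820 / 1.5400 = 81.417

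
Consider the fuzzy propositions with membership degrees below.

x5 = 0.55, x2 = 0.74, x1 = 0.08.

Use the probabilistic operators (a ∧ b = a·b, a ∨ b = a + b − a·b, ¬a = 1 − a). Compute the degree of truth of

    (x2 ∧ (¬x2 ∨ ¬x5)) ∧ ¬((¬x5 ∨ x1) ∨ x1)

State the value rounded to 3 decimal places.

¬x2 = 1 − 0.7400 = 0.2600
¬x5 = 1 − 0.5500 = 0.4500
¬x2 ∨ ¬x5 = a + b − a·b on (0.2600, 0.4500) = 0.5930
x2 ∧ (¬x2 ∨ ¬x5) = a·b on (0.7400, 0.5930) = 0.4388
¬x5 = 1 − 0.5500 = 0.4500
¬x5 ∨ x1 = a + b − a·b on (0.4500, 0.0800) = 0.4940
(¬x5 ∨ x1) ∨ x1 = a + b − a·b on (0.4940, 0.0800) = 0.5345
¬((¬x5 ∨ x1) ∨ x1) = 1 − 0.5345 = 0.4655
(x2 ∧ (¬x2 ∨ ¬x5)) ∧ ¬((¬x5 ∨ x1) ∨ x1) = a·b on (0.4388, 0.4655) = 0.2043

0.204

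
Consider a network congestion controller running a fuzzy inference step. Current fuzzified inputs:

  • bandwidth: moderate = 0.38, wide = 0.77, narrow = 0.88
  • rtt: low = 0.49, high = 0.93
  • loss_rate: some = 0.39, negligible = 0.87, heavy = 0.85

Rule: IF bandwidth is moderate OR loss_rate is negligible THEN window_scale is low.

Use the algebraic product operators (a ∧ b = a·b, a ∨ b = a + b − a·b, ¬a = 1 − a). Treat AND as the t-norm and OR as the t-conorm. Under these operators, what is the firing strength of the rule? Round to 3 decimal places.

0.919

firing strength: moderate=0.38, negligible=0.87; OR[a + b − a·b] → w = 0.9194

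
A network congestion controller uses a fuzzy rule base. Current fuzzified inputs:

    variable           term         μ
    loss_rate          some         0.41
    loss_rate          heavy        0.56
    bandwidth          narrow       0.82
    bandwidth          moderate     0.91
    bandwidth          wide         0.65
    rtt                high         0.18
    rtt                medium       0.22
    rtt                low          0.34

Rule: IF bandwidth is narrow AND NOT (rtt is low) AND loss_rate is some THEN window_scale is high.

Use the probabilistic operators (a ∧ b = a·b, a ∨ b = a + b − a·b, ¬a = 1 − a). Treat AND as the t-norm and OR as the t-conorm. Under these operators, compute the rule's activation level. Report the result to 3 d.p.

firing strength: narrow=0.82, ¬low=1−0.34=0.66, some=0.41; AND[a·b] → w = 0.2219

0.222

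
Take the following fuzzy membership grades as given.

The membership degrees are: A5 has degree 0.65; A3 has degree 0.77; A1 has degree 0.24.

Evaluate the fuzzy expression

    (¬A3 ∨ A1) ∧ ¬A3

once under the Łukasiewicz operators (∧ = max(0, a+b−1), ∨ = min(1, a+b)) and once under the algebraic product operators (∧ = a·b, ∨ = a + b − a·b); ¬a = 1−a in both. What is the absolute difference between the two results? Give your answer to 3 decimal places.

Under Łukasiewicz:
  ¬A3 = 1 − 0.77 = 0.23
  ¬A3 ∨ A1 = min(1, a+b) on (0.23, 0.24) = 0.47
  ¬A3 = 1 − 0.77 = 0.23
  (¬A3 ∨ A1) ∧ ¬A3 = max(0, a+b−1) on (0.47, 0.23) = 0.00
  → value = 0.0000
Under algebraic product:
  ¬A3 = 1 − 0.7700 = 0.2300
  ¬A3 ∨ A1 = a + b − a·b on (0.2300, 0.2400) = 0.4148
  ¬A3 = 1 − 0.7700 = 0.2300
  (¬A3 ∨ A1) ∧ ¬A3 = a·b on (0.4148, 0.2300) = 0.0954
  → value = 0.0954
|0.0000 − 0.0954| = 0.095

0.095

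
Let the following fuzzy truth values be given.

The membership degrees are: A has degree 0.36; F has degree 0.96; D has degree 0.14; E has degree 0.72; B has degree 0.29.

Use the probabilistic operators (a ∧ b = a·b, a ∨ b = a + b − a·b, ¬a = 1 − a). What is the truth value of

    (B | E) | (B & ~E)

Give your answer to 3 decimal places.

0.817

B | E = a + b − a·b on (0.2900, 0.7200) = 0.8012
~E = 1 − 0.7200 = 0.2800
B & ~E = a·b on (0.2900, 0.2800) = 0.0812
(B | E) | (B & ~E) = a + b − a·b on (0.8012, 0.0812) = 0.8173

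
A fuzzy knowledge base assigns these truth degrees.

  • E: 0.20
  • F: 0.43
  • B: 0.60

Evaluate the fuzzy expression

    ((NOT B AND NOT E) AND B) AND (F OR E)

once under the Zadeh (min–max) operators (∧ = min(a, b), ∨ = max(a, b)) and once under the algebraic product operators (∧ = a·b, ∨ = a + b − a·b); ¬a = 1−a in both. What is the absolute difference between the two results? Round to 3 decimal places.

Under Zadeh (min–max):
  NOT B = 1 − 0.60 = 0.40
  NOT E = 1 − 0.20 = 0.80
  NOT B AND NOT E = min(a, b) on (0.40, 0.80) = 0.40
  (NOT B AND NOT E) AND B = min(a, b) on (0.40, 0.60) = 0.40
  F OR E = max(a, b) on (0.43, 0.20) = 0.43
  ((NOT B AND NOT E) AND B) AND (F OR E) = min(a, b) on (0.40, 0.43) = 0.40
  → value = 0.4000
Under algebraic product:
  NOT B = 1 − 0.6000 = 0.4000
  NOT E = 1 − 0.2000 = 0.8000
  NOT B AND NOT E = a·b on (0.4000, 0.8000) = 0.3200
  (NOT B AND NOT E) AND B = a·b on (0.3200, 0.6000) = 0.1920
  F OR E = a + b − a·b on (0.4300, 0.2000) = 0.5440
  ((NOT B AND NOT E) AND B) AND (F OR E) = a·b on (0.1920, 0.5440) = 0.1044
  → value = 0.1044
|0.4000 − 0.1044| = 0.296

0.296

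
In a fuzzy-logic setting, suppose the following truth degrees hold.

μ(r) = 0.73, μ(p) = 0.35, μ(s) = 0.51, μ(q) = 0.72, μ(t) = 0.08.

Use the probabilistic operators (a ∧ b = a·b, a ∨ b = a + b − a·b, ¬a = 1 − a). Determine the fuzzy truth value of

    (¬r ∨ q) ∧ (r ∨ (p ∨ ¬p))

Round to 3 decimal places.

0.747

¬r = 1 − 0.7300 = 0.2700
¬r ∨ q = a + b − a·b on (0.2700, 0.7200) = 0.7956
¬p = 1 − 0.3500 = 0.6500
p ∨ ¬p = a + b − a·b on (0.3500, 0.6500) = 0.7725
r ∨ (p ∨ ¬p) = a + b − a·b on (0.7300, 0.7725) = 0.9386
(¬r ∨ q) ∧ (r ∨ (p ∨ ¬p)) = a·b on (0.7956, 0.9386) = 0.7467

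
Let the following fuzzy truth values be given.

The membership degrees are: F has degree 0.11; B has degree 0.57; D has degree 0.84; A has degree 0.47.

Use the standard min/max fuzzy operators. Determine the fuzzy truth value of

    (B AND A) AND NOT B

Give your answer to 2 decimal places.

B AND A = min(a, b) on (0.57, 0.47) = 0.47
NOT B = 1 − 0.57 = 0.43
(B AND A) AND NOT B = min(a, b) on (0.47, 0.43) = 0.43

0.43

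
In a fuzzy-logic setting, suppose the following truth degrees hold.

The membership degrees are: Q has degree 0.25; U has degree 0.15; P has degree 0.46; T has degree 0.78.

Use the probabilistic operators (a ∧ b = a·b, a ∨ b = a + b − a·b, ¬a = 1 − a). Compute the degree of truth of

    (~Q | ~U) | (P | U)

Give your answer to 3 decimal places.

0.983

~Q = 1 − 0.2500 = 0.7500
~U = 1 − 0.1500 = 0.8500
~Q | ~U = a + b − a·b on (0.7500, 0.8500) = 0.9625
P | U = a + b − a·b on (0.4600, 0.1500) = 0.5410
(~Q | ~U) | (P | U) = a + b − a·b on (0.9625, 0.5410) = 0.9828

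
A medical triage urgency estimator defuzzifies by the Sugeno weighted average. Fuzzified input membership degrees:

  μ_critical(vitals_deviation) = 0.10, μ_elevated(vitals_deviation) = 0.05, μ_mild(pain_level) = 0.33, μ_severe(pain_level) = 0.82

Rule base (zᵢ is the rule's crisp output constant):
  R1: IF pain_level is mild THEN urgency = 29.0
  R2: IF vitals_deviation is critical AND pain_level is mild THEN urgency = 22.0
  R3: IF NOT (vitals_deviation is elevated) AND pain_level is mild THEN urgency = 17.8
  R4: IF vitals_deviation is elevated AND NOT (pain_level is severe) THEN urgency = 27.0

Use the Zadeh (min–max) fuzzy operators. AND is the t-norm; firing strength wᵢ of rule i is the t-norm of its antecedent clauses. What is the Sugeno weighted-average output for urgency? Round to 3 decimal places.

23.449

R1 (z=29.0): mild=0.33 → w = 0.33
R2 (z=22.0): critical=0.10, mild=0.33; AND[min(a, b)] → w = 0.10
R3 (z=17.8): ¬elevated=1−0.05=0.95, mild=0.33; AND[min(a, b)] → w = 0.33
R4 (z=27.0): elevated=0.05, ¬severe=1−0.82=0.18; AND[min(a, b)] → w = 0.05
Weighted average = (0.33·29.0 + 0.10·22.0 + 0.33·17.8 + 0.05·27.0) / (0.33 + 0.10 + 0.33 + 0.05)
  = 18.9940 / 0.8100 = 23.449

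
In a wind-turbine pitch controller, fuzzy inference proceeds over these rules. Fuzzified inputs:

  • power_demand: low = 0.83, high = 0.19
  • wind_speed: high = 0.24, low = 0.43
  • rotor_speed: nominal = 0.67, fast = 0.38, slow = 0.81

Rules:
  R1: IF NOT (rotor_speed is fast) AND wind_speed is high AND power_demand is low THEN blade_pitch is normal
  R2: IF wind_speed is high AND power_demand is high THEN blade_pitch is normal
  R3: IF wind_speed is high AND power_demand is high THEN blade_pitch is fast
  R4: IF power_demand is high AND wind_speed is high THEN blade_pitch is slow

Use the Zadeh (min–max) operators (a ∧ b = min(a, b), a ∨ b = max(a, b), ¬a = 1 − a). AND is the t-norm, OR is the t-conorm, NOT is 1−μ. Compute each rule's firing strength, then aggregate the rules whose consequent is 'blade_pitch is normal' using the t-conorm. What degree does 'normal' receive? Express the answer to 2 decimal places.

0.24

R1: ¬fast=1−0.38=0.62, high=0.24, low=0.83; AND[min(a, b)] → w = 0.24
R2: high=0.24, high=0.19; AND[min(a, b)] → w = 0.19
R3: high=0.24, high=0.19; AND[min(a, b)] → w = 0.19
R4: high=0.19, high=0.24; AND[min(a, b)] → w = 0.19
Rules with consequent 'normal': {R1, R2} → strengths 0.24, 0.19
Aggregate via t-conorm [max(a, b)]: 0.24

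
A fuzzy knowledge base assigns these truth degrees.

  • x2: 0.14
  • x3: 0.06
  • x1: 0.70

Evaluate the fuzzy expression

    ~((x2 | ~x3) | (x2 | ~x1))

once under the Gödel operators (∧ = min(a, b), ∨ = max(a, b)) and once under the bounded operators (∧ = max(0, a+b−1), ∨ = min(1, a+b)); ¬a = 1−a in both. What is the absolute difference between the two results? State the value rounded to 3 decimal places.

Under Gödel:
  ~x3 = 1 − 0.06 = 0.94
  x2 | ~x3 = max(a, b) on (0.14, 0.94) = 0.94
  ~x1 = 1 − 0.70 = 0.30
  x2 | ~x1 = max(a, b) on (0.14, 0.30) = 0.30
  (x2 | ~x3) | (x2 | ~x1) = max(a, b) on (0.94, 0.30) = 0.94
  ~((x2 | ~x3) | (x2 | ~x1)) = 1 − 0.94 = 0.06
  → value = 0.0600
Under bounded:
  ~x3 = 1 − 0.06 = 0.94
  x2 | ~x3 = min(1, a+b) on (0.14, 0.94) = 1.00
  ~x1 = 1 − 0.70 = 0.30
  x2 | ~x1 = min(1, a+b) on (0.14, 0.30) = 0.44
  (x2 | ~x3) | (x2 | ~x1) = min(1, a+b) on (1.00, 0.44) = 1.00
  ~((x2 | ~x3) | (x2 | ~x1)) = 1 − 1.00 = 0.00
  → value = 0.0000
|0.0600 − 0.0000| = 0.060

0.060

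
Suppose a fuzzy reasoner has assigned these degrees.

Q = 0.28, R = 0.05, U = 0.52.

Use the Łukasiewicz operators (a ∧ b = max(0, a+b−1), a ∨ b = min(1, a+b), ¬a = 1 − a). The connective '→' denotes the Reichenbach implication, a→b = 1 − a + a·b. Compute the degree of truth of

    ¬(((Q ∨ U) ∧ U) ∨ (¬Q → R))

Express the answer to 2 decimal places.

Q ∨ U = min(1, a+b) on (0.28, 0.52) = 0.80
(Q ∨ U) ∧ U = max(0, a+b−1) on (0.80, 0.52) = 0.32
¬Q = 1 − 0.28 = 0.72
¬Q → R  [Reichenbach: 1 − a + a·b] with a=0.72, b=0.05 → 0.32
((Q ∨ U) ∧ U) ∨ (¬Q → R) = min(1, a+b) on (0.32, 0.32) = 0.64
¬(((Q ∨ U) ∧ U) ∨ (¬Q → R)) = 1 − 0.64 = 0.36

0.36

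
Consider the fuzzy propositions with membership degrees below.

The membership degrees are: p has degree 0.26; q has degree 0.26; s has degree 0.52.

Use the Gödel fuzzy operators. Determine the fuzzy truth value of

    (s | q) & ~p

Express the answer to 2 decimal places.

0.52

s | q = max(a, b) on (0.52, 0.26) = 0.52
~p = 1 − 0.26 = 0.74
(s | q) & ~p = min(a, b) on (0.52, 0.74) = 0.52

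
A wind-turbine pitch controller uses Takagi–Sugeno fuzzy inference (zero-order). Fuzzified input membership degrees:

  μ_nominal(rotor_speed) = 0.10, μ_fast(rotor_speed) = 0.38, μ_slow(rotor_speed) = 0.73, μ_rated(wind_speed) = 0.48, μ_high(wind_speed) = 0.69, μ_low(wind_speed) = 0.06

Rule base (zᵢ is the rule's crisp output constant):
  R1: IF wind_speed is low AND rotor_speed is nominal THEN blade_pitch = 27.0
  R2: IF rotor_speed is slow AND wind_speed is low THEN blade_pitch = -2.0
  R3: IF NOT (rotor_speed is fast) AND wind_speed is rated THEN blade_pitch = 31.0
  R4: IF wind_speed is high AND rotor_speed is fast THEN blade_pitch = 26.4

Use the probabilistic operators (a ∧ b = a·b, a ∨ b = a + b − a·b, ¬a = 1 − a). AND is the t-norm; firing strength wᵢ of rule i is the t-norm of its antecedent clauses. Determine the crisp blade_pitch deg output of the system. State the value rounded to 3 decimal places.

R1 (z=27.0): low=0.06, nominal=0.10; AND[a·b] → w = 0.0060
R2 (z=-2.0): slow=0.73, low=0.06; AND[a·b] → w = 0.0438
R3 (z=31.0): ¬fast=1−0.38=0.62, rated=0.48; AND[a·b] → w = 0.2976
R4 (z=26.4): high=0.69, fast=0.38; AND[a·b] → w = 0.2622
Weighted average = (0.0060·27.0 + 0.0438·-2.0 + 0.2976·31.0 + 0.2622·26.4) / (0.0060 + 0.0438 + 0.2976 + 0.2622)
  = 16.2221 / 0.6096 = 26.611

26.611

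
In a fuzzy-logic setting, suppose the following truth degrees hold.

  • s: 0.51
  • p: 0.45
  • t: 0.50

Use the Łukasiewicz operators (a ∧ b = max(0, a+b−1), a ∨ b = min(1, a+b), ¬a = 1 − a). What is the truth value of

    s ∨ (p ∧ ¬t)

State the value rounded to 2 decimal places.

0.51

¬t = 1 − 0.50 = 0.50
p ∧ ¬t = max(0, a+b−1) on (0.45, 0.50) = 0.00
s ∨ (p ∧ ¬t) = min(1, a+b) on (0.51, 0.00) = 0.51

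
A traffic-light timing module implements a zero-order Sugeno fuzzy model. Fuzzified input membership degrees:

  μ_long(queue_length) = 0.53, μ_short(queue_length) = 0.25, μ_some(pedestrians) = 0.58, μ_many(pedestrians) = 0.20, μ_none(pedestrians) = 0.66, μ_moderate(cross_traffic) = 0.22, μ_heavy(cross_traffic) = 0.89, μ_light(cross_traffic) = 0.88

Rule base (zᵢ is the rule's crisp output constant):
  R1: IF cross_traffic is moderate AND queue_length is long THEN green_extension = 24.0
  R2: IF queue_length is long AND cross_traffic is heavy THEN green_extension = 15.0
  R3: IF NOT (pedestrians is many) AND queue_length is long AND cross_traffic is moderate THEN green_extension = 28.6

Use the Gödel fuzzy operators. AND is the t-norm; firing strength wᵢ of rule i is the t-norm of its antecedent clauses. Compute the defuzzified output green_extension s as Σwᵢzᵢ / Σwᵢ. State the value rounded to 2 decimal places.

R1 (z=24.0): moderate=0.22, long=0.53; AND[min(a, b)] → w = 0.22
R2 (z=15.0): long=0.53, heavy=0.89; AND[min(a, b)] → w = 0.53
R3 (z=28.6): ¬many=1−0.20=0.80, long=0.53, moderate=0.22; AND[min(a, b)] → w = 0.22
Weighted average = (0.22·24.0 + 0.53·15.0 + 0.22·28.6) / (0.22 + 0.53 + 0.22)
  = 19.5220 / 0.9700 = 20.13

20.13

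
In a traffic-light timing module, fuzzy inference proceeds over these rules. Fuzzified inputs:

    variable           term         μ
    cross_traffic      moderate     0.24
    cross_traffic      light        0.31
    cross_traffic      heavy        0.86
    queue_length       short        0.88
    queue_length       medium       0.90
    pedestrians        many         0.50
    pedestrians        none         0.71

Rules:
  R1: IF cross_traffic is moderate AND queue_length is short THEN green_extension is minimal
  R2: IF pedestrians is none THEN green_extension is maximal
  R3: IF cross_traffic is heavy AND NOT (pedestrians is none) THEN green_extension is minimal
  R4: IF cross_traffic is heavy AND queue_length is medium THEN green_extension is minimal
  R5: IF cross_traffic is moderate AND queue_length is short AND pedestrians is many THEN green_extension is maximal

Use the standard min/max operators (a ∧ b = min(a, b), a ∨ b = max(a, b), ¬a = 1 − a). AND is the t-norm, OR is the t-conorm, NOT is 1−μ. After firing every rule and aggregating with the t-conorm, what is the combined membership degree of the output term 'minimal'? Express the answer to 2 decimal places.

0.86

R1: moderate=0.24, short=0.88; AND[min(a, b)] → w = 0.24
R2: none=0.71 → w = 0.71
R3: heavy=0.86, ¬none=1−0.71=0.29; AND[min(a, b)] → w = 0.29
R4: heavy=0.86, medium=0.90; AND[min(a, b)] → w = 0.86
R5: moderate=0.24, short=0.88, many=0.50; AND[min(a, b)] → w = 0.24
Rules with consequent 'minimal': {R1, R3, R4} → strengths 0.24, 0.29, 0.86
Aggregate via t-conorm [max(a, b)]: 0.86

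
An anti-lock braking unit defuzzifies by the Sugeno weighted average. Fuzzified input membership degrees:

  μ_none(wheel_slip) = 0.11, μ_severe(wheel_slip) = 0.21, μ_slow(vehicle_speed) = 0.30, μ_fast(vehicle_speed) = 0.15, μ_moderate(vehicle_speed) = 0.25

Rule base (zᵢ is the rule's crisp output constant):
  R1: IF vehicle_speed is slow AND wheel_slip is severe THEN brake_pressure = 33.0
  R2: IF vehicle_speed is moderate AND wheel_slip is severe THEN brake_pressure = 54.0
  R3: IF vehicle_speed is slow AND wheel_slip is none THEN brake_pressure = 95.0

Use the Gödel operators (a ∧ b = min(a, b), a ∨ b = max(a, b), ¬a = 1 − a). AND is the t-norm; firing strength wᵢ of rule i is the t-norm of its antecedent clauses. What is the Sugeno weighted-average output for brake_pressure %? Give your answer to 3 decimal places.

54.189

R1 (z=33.0): slow=0.30, severe=0.21; AND[min(a, b)] → w = 0.21
R2 (z=54.0): moderate=0.25, severe=0.21; AND[min(a, b)] → w = 0.21
R3 (z=95.0): slow=0.30, none=0.11; AND[min(a, b)] → w = 0.11
Weighted average = (0.21·33.0 + 0.21·54.0 + 0.11·95.0) / (0.21 + 0.21 + 0.11)
  = 28.7200 / 0.5300 = 54.189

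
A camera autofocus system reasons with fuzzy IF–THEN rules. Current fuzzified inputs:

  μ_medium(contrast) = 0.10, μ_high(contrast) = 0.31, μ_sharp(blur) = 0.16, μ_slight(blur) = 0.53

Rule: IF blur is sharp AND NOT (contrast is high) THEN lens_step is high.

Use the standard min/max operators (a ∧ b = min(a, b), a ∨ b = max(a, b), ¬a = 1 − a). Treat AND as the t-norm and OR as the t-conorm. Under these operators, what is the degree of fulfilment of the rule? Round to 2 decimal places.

firing strength: sharp=0.16, ¬high=1−0.31=0.69; AND[min(a, b)] → w = 0.16

0.16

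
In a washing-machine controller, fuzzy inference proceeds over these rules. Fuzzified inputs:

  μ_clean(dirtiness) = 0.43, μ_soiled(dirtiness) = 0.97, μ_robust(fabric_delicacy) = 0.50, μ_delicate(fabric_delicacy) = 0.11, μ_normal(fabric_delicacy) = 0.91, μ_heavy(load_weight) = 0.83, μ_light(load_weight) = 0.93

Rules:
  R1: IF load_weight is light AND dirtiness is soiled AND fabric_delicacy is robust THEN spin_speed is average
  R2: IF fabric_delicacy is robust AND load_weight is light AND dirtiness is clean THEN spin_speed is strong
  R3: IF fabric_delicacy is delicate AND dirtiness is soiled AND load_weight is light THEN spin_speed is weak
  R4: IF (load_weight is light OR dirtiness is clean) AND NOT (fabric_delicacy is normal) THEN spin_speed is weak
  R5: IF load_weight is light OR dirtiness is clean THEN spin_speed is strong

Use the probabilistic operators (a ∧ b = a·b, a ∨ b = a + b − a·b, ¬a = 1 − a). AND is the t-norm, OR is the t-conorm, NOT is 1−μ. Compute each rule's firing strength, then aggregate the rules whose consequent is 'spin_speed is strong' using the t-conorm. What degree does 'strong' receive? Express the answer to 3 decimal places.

0.968

R1: light=0.93, soiled=0.97, robust=0.50; AND[a·b] → w = 0.4511
R2: robust=0.50, light=0.93, clean=0.43; AND[a·b] → w = 0.2000
R3: delicate=0.11, soiled=0.97, light=0.93; AND[a·b] → w = 0.0992
R4: (light=0.93 OR clean=0.43) = 0.9601; AND[a·b] with ¬normal=1−0.91=0.09 → w = 0.0864
R5: light=0.93, clean=0.43; OR[a + b − a·b] → w = 0.9601
Rules with consequent 'strong': {R2, R5} → strengths 0.2000, 0.9601
Aggregate via t-conorm [a + b − a·b]: 0.9681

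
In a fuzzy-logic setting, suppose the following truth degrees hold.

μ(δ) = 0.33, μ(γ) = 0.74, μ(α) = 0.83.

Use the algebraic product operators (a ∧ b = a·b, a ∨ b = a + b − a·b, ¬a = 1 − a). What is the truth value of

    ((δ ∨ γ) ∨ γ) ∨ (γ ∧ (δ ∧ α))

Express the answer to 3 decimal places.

0.964

δ ∨ γ = a + b − a·b on (0.3300, 0.7400) = 0.8258
(δ ∨ γ) ∨ γ = a + b − a·b on (0.8258, 0.7400) = 0.9547
δ ∧ α = a·b on (0.3300, 0.8300) = 0.2739
γ ∧ (δ ∧ α) = a·b on (0.7400, 0.2739) = 0.2027
((δ ∨ γ) ∨ γ) ∨ (γ ∧ (δ ∧ α)) = a + b − a·b on (0.9547, 0.2027) = 0.9639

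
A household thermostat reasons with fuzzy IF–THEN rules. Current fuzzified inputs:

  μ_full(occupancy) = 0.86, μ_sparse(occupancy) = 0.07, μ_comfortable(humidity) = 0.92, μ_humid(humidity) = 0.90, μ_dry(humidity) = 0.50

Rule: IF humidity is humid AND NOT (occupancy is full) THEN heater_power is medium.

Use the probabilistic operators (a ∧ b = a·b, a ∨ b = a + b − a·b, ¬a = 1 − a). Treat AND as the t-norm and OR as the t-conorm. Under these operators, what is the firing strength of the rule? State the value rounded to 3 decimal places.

firing strength: humid=0.90, ¬full=1−0.86=0.14; AND[a·b] → w = 0.1260

0.126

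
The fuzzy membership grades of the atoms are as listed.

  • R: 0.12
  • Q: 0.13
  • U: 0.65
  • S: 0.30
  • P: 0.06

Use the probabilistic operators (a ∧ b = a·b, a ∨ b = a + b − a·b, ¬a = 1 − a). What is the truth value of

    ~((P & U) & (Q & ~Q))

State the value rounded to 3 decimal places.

P & U = a·b on (0.0600, 0.6500) = 0.0390
~Q = 1 − 0.1300 = 0.8700
Q & ~Q = a·b on (0.1300, 0.8700) = 0.1131
(P & U) & (Q & ~Q) = a·b on (0.0390, 0.1131) = 0.0044
~((P & U) & (Q & ~Q)) = 1 − 0.0044 = 0.9956

0.996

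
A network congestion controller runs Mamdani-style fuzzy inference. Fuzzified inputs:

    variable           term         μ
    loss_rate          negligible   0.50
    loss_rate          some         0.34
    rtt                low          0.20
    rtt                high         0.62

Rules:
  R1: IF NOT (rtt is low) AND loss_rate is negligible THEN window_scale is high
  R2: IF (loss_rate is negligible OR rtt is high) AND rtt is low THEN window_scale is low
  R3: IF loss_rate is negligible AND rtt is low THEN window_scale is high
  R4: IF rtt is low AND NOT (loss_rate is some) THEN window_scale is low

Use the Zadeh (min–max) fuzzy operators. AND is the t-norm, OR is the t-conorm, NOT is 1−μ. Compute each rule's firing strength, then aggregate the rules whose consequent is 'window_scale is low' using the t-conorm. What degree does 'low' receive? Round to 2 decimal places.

0.20

R1: ¬low=1−0.20=0.80, negligible=0.50; AND[min(a, b)] → w = 0.50
R2: (negligible=0.50 OR high=0.62) = 0.62; AND[min(a, b)] with low=0.20 → w = 0.20
R3: negligible=0.50, low=0.20; AND[min(a, b)] → w = 0.20
R4: low=0.20, ¬some=1−0.34=0.66; AND[min(a, b)] → w = 0.20
Rules with consequent 'low': {R2, R4} → strengths 0.20, 0.20
Aggregate via t-conorm [max(a, b)]: 0.20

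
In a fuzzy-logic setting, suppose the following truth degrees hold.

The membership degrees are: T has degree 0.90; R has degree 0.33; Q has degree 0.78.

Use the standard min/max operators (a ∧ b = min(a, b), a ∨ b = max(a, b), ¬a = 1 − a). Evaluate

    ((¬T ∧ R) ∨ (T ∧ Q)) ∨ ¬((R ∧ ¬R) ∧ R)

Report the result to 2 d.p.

0.78

¬T = 1 − 0.90 = 0.10
¬T ∧ R = min(a, b) on (0.10, 0.33) = 0.10
T ∧ Q = min(a, b) on (0.90, 0.78) = 0.78
(¬T ∧ R) ∨ (T ∧ Q) = max(a, b) on (0.10, 0.78) = 0.78
¬R = 1 − 0.33 = 0.67
R ∧ ¬R = min(a, b) on (0.33, 0.67) = 0.33
(R ∧ ¬R) ∧ R = min(a, b) on (0.33, 0.33) = 0.33
¬((R ∧ ¬R) ∧ R) = 1 − 0.33 = 0.67
((¬T ∧ R) ∨ (T ∧ Q)) ∨ ¬((R ∧ ¬R) ∧ R) = max(a, b) on (0.78, 0.67) = 0.78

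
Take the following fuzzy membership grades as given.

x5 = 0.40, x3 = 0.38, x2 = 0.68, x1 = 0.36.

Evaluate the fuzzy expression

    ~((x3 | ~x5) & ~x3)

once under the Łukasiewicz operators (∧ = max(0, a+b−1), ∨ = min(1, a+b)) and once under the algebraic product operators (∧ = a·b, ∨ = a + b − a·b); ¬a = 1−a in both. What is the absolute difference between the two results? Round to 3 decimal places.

0.134

Under Łukasiewicz:
  ~x5 = 1 − 0.40 = 0.60
  x3 | ~x5 = min(1, a+b) on (0.38, 0.60) = 0.98
  ~x3 = 1 − 0.38 = 0.62
  (x3 | ~x5) & ~x3 = max(0, a+b−1) on (0.98, 0.62) = 0.60
  ~((x3 | ~x5) & ~x3) = 1 − 0.60 = 0.40
  → value = 0.4000
Under algebraic product:
  ~x5 = 1 − 0.4000 = 0.6000
  x3 | ~x5 = a + b − a·b on (0.3800, 0.6000) = 0.7520
  ~x3 = 1 − 0.3800 = 0.6200
  (x3 | ~x5) & ~x3 = a·b on (0.7520, 0.6200) = 0.4662
  ~((x3 | ~x5) & ~x3) = 1 − 0.4662 = 0.5338
  → value = 0.5338
|0.4000 − 0.5338| = 0.134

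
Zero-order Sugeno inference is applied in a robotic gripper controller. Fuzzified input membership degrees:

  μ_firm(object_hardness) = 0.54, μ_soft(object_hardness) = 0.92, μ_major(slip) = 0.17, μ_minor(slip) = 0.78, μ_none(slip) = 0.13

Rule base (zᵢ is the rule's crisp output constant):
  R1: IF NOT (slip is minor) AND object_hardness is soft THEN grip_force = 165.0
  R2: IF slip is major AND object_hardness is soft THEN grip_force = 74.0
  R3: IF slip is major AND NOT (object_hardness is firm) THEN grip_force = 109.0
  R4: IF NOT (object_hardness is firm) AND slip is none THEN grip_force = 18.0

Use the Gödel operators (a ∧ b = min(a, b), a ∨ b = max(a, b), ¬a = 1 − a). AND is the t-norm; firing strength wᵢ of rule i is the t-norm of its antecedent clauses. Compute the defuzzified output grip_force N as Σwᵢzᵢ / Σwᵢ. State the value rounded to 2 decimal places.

101.09

R1 (z=165.0): ¬minor=1−0.78=0.22, soft=0.92; AND[min(a, b)] → w = 0.22
R2 (z=74.0): major=0.17, soft=0.92; AND[min(a, b)] → w = 0.17
R3 (z=109.0): major=0.17, ¬firm=1−0.54=0.46; AND[min(a, b)] → w = 0.17
R4 (z=18.0): ¬firm=1−0.54=0.46, none=0.13; AND[min(a, b)] → w = 0.13
Weighted average = (0.22·165.0 + 0.17·74.0 + 0.17·109.0 + 0.13·18.0) / (0.22 + 0.17 + 0.17 + 0.13)
  = 69.7500 / 0.6900 = 101.09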